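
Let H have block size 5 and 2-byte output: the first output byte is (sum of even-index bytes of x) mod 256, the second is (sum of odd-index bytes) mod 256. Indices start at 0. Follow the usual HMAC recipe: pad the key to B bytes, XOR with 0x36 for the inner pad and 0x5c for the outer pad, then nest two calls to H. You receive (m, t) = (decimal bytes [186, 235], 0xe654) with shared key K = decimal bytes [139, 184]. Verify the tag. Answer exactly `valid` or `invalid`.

invalid

Key decimal bytes [139, 184] = 8b b8 is 2 bytes ≤ B = 5; zero-pad to 5 bytes: K' = 8b b8 00 00 00.
K' ⊕ ipad = bd 8e 36 36 36; K' ⊕ opad = d7 e4 5c 5c 5c.
Inner hash: even-index sum = 532 mod 256 = 20; odd-index sum = 382 mod 256 = 126 → 14 7e.
Outer hash (recomputed tag): even-index sum = 525 mod 256 = 13; odd-index sum = 340 mod 256 = 84 → 0d 54.
Recomputed tag = 0d54; claimed = e654 → mismatch.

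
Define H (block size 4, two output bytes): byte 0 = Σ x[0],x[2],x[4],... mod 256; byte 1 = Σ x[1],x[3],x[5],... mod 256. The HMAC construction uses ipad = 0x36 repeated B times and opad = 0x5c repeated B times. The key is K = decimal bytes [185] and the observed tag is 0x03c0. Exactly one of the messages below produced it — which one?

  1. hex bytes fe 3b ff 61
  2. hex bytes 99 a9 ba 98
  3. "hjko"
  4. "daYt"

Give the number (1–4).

1

Key decimal bytes [185] = b9 is 1 byte ≤ B = 4; zero-pad to 4 bytes: K' = b9 00 00 00.
K' ⊕ ipad = 8f 36 36 36; K' ⊕ opad = e5 5c 5c 5c.
m1: inner = H(8f 36 36 36 fe 3b ff 61) = c2 08; tag = H(e5 5c 5c 5c c2 08) = 03c0 ← matches
m2: inner = H(8f 36 36 36 99 a9 ba 98) = 18 ad; tag = H(e5 5c 5c 5c 18 ad) = 5965
m3: inner = H(8f 36 36 36 68 6a 6b 6f) = 98 45; tag = H(e5 5c 5c 5c 98 45) = d9fd
m4: inner = H(8f 36 36 36 64 61 59 74) = 82 41; tag = H(e5 5c 5c 5c 82 41) = c3f9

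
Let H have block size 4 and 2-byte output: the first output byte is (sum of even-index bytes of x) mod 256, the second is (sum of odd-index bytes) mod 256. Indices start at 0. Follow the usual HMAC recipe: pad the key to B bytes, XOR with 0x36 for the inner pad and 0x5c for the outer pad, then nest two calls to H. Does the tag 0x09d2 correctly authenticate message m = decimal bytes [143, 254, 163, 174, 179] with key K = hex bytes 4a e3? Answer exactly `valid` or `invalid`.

Key hex bytes 4a e3 is 2 bytes ≤ B = 4; zero-pad to 4 bytes: K' = 4a e3 00 00.
K' ⊕ ipad = 7c d5 36 36; K' ⊕ opad = 16 bf 5c 5c.
Inner hash: even-index sum = 663 mod 256 = 151; odd-index sum = 695 mod 256 = 183 → 97 b7.
Outer hash (recomputed tag): even-index sum = 265 mod 256 = 9; odd-index sum = 466 mod 256 = 210 → 09 d2.
Recomputed tag = 09d2; claimed = 09d2 → match.

valid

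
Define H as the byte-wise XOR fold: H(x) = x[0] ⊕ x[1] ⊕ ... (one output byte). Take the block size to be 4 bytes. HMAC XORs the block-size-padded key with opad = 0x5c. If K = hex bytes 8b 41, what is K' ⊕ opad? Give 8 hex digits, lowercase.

d71d5c5c

Key hex bytes 8b 41 is 2 bytes ≤ B = 4; zero-pad to 4 bytes: K' = 8b 41 00 00.
XOR each byte with 0x5c: 8b⊕5c=d7, 41⊕5c=1d, 00⊕5c=5c, 00⊕5c=5c.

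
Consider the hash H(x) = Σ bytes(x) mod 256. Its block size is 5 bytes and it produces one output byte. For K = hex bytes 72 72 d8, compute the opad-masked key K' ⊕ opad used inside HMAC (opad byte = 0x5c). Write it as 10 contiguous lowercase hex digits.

2e2e845c5c

Key hex bytes 72 72 d8 is 3 bytes ≤ B = 5; zero-pad to 5 bytes: K' = 72 72 d8 00 00.
XOR each byte with 0x5c: 72⊕5c=2e, 72⊕5c=2e, d8⊕5c=84, 00⊕5c=5c, 00⊕5c=5c.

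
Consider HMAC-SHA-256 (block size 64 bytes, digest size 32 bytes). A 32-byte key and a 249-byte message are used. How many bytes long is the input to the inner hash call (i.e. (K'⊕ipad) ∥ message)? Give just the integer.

Key is 32 ≤ 64 bytes, zero-padded: |K'| = 64.
Inner input = (K'⊕ipad) ∥ m → 64 + 249 = 313 bytes.

313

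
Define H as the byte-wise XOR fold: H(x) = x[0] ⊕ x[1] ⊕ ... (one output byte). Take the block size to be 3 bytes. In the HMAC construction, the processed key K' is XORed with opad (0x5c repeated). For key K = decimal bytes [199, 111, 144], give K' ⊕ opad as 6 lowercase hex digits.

9b33cc

Key decimal bytes [199, 111, 144] = c7 6f 90 is exactly B = 3 bytes: K' = c7 6f 90.
XOR each byte with 0x5c: c7⊕5c=9b, 6f⊕5c=33, 90⊕5c=cc.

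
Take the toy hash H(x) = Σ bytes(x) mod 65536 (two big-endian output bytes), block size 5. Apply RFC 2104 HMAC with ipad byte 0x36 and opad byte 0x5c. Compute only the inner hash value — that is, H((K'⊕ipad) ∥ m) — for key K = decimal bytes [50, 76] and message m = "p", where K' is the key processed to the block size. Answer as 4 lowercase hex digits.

Key decimal bytes [50, 76] = 32 4c is 2 bytes ≤ B = 5; zero-pad to 5 bytes: K' = 32 4c 00 00 00.
K' ⊕ ipad = 04 7a 36 36 36.
Inner input = 04 7a 36 36 36 ∥ 70.
Inner hash: sum = 4+122+54+54+54+112 = 400 → 01 90.

0190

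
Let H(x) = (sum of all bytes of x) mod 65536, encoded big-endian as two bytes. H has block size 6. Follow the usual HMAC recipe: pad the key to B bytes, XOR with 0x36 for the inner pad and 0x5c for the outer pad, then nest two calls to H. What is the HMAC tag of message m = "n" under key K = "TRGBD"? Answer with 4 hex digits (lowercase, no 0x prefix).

Key "TRGBD" = 54 52 47 42 44 is 5 bytes ≤ B = 6; zero-pad to 6 bytes: K' = 54 52 47 42 44 00.
K' ⊕ ipad = 62 64 71 74 72 36.  K' ⊕ opad = 08 0e 1b 1e 18 5c.
Inner input = (K'⊕ipad) ∥ m = 62 64 71 74 72 36 ∥ 6e.
Inner hash: sum = 98+100+113+116+114+54+110 = 705 → 02 c1.
Outer input = (K'⊕opad) ∥ inner = 08 0e 1b 1e 18 5c ∥ 02 c1.
Outer hash (tag): sum = 8+14+27+30+24+92+2+193 = 390 → 01 86.

0186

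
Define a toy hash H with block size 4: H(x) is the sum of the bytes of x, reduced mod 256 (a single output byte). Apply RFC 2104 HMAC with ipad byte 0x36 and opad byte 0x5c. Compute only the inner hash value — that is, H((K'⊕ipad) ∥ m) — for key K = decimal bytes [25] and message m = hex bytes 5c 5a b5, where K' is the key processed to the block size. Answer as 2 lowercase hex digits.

Key decimal bytes [25] = 19 is 1 byte ≤ B = 4; zero-pad to 4 bytes: K' = 19 00 00 00.
K' ⊕ ipad = 2f 36 36 36.
Inner input = 2f 36 36 36 ∥ 5c 5a b5.
Inner hash: sum = 47+54+54+54+92+90+181 = 572; mod 256 = 60 → 3c.

3c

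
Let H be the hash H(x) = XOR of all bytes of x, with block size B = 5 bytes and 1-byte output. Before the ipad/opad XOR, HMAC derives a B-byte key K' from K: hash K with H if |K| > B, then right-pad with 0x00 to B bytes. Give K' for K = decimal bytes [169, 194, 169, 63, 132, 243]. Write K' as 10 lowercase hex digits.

|K| = 6 > B = 5, so first hash the key.
H(K): XOR a9⊕c2⊕a9⊕3f⊕84⊕f3 = 8a.
Zero-pad H(K) = 8a to 5 bytes: K' = 8a 00 00 00 00.

8a00000000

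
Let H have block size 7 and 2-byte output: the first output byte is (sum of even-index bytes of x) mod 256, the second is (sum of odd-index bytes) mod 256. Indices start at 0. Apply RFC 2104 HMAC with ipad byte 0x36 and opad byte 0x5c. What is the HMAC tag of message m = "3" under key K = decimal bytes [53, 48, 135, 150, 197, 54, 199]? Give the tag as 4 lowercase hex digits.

5138

Key decimal bytes [53, 48, 135, 150, 197, 54, 199] = 35 30 87 96 c5 36 c7 is exactly B = 7 bytes: K' = 35 30 87 96 c5 36 c7.
K' ⊕ ipad = 03 06 b1 a0 f3 00 f1.  K' ⊕ opad = 69 6c db ca 99 6a 9b.
Inner input = (K'⊕ipad) ∥ m = 03 06 b1 a0 f3 00 f1 ∥ 33.
Inner hash: even-index sum = 664 mod 256 = 152; odd-index sum = 217 mod 256 = 217 → 98 d9.
Outer input = (K'⊕opad) ∥ inner = 69 6c db ca 99 6a 9b ∥ 98 d9.
Outer hash (tag): even-index sum = 849 mod 256 = 81; odd-index sum = 568 mod 256 = 56 → 51 38.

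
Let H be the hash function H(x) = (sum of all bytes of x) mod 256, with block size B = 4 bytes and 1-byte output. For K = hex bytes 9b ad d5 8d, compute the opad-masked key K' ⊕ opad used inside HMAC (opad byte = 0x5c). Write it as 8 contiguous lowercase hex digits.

c7f189d1

Key hex bytes 9b ad d5 8d is exactly B = 4 bytes: K' = 9b ad d5 8d.
XOR each byte with 0x5c: 9b⊕5c=c7, ad⊕5c=f1, d5⊕5c=89, 8d⊕5c=d1.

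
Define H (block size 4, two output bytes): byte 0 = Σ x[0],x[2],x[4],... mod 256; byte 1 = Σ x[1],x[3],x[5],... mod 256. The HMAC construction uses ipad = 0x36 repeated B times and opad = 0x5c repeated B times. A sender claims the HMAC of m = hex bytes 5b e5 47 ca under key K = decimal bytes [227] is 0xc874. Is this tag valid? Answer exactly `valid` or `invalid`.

invalid

Key decimal bytes [227] = e3 is 1 byte ≤ B = 4; zero-pad to 4 bytes: K' = e3 00 00 00.
K' ⊕ ipad = d5 36 36 36; K' ⊕ opad = bf 5c 5c 5c.
Inner hash: even-index sum = 429 mod 256 = 173; odd-index sum = 539 mod 256 = 27 → ad 1b.
Outer hash (recomputed tag): even-index sum = 456 mod 256 = 200; odd-index sum = 211 mod 256 = 211 → c8 d3.
Recomputed tag = c8d3; claimed = c874 → mismatch.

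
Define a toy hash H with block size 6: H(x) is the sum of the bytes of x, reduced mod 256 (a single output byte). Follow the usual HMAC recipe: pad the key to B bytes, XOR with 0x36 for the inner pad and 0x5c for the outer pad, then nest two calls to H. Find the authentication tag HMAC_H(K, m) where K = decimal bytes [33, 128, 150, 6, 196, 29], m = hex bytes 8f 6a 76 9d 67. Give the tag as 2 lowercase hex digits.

Key decimal bytes [33, 128, 150, 6, 196, 29] = 21 80 96 06 c4 1d is exactly B = 6 bytes: K' = 21 80 96 06 c4 1d.
K' ⊕ ipad = 17 b6 a0 30 f2 2b.  K' ⊕ opad = 7d dc ca 5a 98 41.
Inner input = (K'⊕ipad) ∥ m = 17 b6 a0 30 f2 2b ∥ 8f 6a 76 9d 67.
Inner hash: sum = 23+182+160+48+242+43+143+106+118+157+103 = 1325; mod 256 = 45 → 2d.
Outer input = (K'⊕opad) ∥ inner = 7d dc ca 5a 98 41 ∥ 2d.
Outer hash (tag): sum = 125+220+202+90+152+65+45 = 899; mod 256 = 131 → 83.

83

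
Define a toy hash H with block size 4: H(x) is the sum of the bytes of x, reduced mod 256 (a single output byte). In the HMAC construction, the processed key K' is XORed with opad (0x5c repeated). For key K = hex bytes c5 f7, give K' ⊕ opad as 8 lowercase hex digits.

99ab5c5c

Key hex bytes c5 f7 is 2 bytes ≤ B = 4; zero-pad to 4 bytes: K' = c5 f7 00 00.
XOR each byte with 0x5c: c5⊕5c=99, f7⊕5c=ab, 00⊕5c=5c, 00⊕5c=5c.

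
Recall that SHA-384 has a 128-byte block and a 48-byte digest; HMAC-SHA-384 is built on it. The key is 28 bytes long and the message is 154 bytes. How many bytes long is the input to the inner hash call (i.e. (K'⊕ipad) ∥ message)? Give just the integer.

282

Key is 28 ≤ 128 bytes, zero-padded: |K'| = 128.
Inner input = (K'⊕ipad) ∥ m → 128 + 154 = 282 bytes.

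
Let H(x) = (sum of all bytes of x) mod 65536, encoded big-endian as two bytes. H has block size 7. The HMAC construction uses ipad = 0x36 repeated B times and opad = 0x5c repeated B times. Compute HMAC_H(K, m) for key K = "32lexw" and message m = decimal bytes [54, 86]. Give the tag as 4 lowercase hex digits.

01fa

Key "32lexw" = 33 32 6c 65 78 77 is 6 bytes ≤ B = 7; zero-pad to 7 bytes: K' = 33 32 6c 65 78 77 00.
K' ⊕ ipad = 05 04 5a 53 4e 41 36.  K' ⊕ opad = 6f 6e 30 39 24 2b 5c.
Inner input = (K'⊕ipad) ∥ m = 05 04 5a 53 4e 41 36 ∥ 36 56.
Inner hash: sum = 5+4+90+83+78+65+54+54+86 = 519 → 02 07.
Outer input = (K'⊕opad) ∥ inner = 6f 6e 30 39 24 2b 5c ∥ 02 07.
Outer hash (tag): sum = 111+110+48+57+36+43+92+2+7 = 506 → 01 fa.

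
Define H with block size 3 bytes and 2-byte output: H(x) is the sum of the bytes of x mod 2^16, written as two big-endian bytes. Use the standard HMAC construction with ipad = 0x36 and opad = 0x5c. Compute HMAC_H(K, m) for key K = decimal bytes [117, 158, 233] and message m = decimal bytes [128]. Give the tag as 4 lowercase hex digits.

Key decimal bytes [117, 158, 233] = 75 9e e9 is exactly B = 3 bytes: K' = 75 9e e9.
K' ⊕ ipad = 43 a8 df.  K' ⊕ opad = 29 c2 b5.
Inner input = (K'⊕ipad) ∥ m = 43 a8 df ∥ 80.
Inner hash: sum = 67+168+223+128 = 586 → 02 4a.
Outer input = (K'⊕opad) ∥ inner = 29 c2 b5 ∥ 02 4a.
Outer hash (tag): sum = 41+194+181+2+74 = 492 → 01 ec.

01ec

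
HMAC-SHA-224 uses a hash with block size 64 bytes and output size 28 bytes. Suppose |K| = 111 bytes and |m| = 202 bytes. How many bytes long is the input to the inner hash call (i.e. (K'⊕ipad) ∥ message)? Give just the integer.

266

Key is 111 > 64 bytes, so it is hashed to 28 bytes then zero-padded to 64: |K'| = 64.
Inner input = (K'⊕ipad) ∥ m → 64 + 202 = 266 bytes.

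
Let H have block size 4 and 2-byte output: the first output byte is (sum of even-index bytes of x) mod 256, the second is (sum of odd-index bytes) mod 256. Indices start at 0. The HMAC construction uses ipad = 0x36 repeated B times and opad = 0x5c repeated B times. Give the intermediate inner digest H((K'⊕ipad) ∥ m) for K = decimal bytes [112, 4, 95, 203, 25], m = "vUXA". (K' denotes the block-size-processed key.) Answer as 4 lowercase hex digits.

Key decimal bytes [112, 4, 95, 203, 25] = 70 04 5f cb 19 is 5 bytes > B = 4, so hash it first: H(key) = e8 cf, then zero-pad to 4 bytes: K' = e8 cf 00 00.
K' ⊕ ipad = de f9 36 36.
Inner input = de f9 36 36 ∥ 76 55 58 41.
Inner hash: even-index sum = 482 mod 256 = 226; odd-index sum = 453 mod 256 = 197 → e2 c5.

e2c5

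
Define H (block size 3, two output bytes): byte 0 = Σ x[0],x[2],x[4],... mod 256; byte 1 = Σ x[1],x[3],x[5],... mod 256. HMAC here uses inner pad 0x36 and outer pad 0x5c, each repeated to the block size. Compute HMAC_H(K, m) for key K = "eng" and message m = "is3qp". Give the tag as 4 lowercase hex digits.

d8ba

Key "eng" = 65 6e 67 is exactly B = 3 bytes: K' = 65 6e 67.
K' ⊕ ipad = 53 58 51.  K' ⊕ opad = 39 32 3b.
Inner input = (K'⊕ipad) ∥ m = 53 58 51 ∥ 69 73 33 71 70.
Inner hash: even-index sum = 392 mod 256 = 136; odd-index sum = 356 mod 256 = 100 → 88 64.
Outer input = (K'⊕opad) ∥ inner = 39 32 3b ∥ 88 64.
Outer hash (tag): even-index sum = 216 mod 256 = 216; odd-index sum = 186 mod 256 = 186 → d8 ba.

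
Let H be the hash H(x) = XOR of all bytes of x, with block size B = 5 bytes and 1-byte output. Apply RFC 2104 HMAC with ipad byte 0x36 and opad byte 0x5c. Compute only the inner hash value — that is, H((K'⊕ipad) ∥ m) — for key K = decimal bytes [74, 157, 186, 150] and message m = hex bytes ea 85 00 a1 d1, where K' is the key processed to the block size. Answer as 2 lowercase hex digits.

d2

Key decimal bytes [74, 157, 186, 150] = 4a 9d ba 96 is 4 bytes ≤ B = 5; zero-pad to 5 bytes: K' = 4a 9d ba 96 00.
K' ⊕ ipad = 7c ab 8c a0 36.
Inner input = 7c ab 8c a0 36 ∥ ea 85 00 a1 d1.
Inner hash: XOR 7c⊕ab⊕8c⊕a0⊕36⊕ea⊕85⊕00⊕a1⊕d1 = d2.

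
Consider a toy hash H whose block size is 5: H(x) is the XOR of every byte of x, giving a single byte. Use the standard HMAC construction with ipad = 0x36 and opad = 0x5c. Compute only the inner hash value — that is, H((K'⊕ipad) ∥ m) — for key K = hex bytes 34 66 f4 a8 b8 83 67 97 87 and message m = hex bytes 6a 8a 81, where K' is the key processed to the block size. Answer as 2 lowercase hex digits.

Key hex bytes 34 66 f4 a8 b8 83 67 97 87 is 9 bytes > B = 5, so hash it first: H(key) = 42, then zero-pad to 5 bytes: K' = 42 00 00 00 00.
K' ⊕ ipad = 74 36 36 36 36.
Inner input = 74 36 36 36 36 ∥ 6a 8a 81.
Inner hash: XOR 74⊕36⊕36⊕36⊕36⊕6a⊕8a⊕81 = 15.

15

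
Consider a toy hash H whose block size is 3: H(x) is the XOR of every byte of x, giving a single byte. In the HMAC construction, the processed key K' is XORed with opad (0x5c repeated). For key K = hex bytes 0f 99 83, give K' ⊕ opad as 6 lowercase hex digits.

53c5df

Key hex bytes 0f 99 83 is exactly B = 3 bytes: K' = 0f 99 83.
XOR each byte with 0x5c: 0f⊕5c=53, 99⊕5c=c5, 83⊕5c=df.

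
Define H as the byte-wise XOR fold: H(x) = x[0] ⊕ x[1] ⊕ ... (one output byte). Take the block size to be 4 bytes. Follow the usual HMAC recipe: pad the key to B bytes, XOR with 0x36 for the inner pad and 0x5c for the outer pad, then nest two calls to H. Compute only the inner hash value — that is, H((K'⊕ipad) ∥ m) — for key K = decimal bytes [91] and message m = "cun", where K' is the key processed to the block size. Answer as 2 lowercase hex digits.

Key decimal bytes [91] = 5b is 1 byte ≤ B = 4; zero-pad to 4 bytes: K' = 5b 00 00 00.
K' ⊕ ipad = 6d 36 36 36.
Inner input = 6d 36 36 36 ∥ 63 75 6e.
Inner hash: XOR 6d⊕36⊕36⊕36⊕63⊕75⊕6e = 23.

23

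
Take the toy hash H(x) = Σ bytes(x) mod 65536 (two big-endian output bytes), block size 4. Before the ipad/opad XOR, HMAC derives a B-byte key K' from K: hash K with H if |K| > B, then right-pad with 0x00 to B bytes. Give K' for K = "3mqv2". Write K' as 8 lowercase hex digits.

|K| = 5 > B = 4, so first hash the key.
H(K): sum = 51+109+113+118+50 = 441 → 01 b9.
Zero-pad H(K) = 01 b9 to 4 bytes: K' = 01 b9 00 00.

01b90000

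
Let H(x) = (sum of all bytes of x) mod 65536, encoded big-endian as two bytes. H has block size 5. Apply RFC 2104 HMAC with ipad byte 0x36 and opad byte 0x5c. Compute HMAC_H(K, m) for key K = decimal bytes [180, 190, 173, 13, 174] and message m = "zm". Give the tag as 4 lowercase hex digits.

0460

Key decimal bytes [180, 190, 173, 13, 174] = b4 be ad 0d ae is exactly B = 5 bytes: K' = b4 be ad 0d ae.
K' ⊕ ipad = 82 88 9b 3b 98.  K' ⊕ opad = e8 e2 f1 51 f2.
Inner input = (K'⊕ipad) ∥ m = 82 88 9b 3b 98 ∥ 7a 6d.
Inner hash: sum = 130+136+155+59+152+122+109 = 863 → 03 5f.
Outer input = (K'⊕opad) ∥ inner = e8 e2 f1 51 f2 ∥ 03 5f.
Outer hash (tag): sum = 232+226+241+81+242+3+95 = 1120 → 04 60.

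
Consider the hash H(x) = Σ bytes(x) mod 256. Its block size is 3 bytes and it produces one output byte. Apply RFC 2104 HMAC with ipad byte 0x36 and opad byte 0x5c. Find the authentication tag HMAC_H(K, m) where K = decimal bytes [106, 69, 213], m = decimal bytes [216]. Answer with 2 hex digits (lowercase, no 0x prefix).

Key decimal bytes [106, 69, 213] = 6a 45 d5 is exactly B = 3 bytes: K' = 6a 45 d5.
K' ⊕ ipad = 5c 73 e3.  K' ⊕ opad = 36 19 89.
Inner input = (K'⊕ipad) ∥ m = 5c 73 e3 ∥ d8.
Inner hash: sum = 92+115+227+216 = 650; mod 256 = 138 → 8a.
Outer input = (K'⊕opad) ∥ inner = 36 19 89 ∥ 8a.
Outer hash (tag): sum = 54+25+137+138 = 354; mod 256 = 98 → 62.

62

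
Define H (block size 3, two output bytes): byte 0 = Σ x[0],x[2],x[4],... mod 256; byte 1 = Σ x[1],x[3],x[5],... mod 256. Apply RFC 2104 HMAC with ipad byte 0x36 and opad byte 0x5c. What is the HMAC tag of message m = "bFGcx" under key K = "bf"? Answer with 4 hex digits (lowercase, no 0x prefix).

Key "bf" = 62 66 is 2 bytes ≤ B = 3; zero-pad to 3 bytes: K' = 62 66 00.
K' ⊕ ipad = 54 50 36.  K' ⊕ opad = 3e 3a 5c.
Inner input = (K'⊕ipad) ∥ m = 54 50 36 ∥ 62 46 47 63 78.
Inner hash: even-index sum = 307 mod 256 = 51; odd-index sum = 369 mod 256 = 113 → 33 71.
Outer input = (K'⊕opad) ∥ inner = 3e 3a 5c ∥ 33 71.
Outer hash (tag): even-index sum = 267 mod 256 = 11; odd-index sum = 109 mod 256 = 109 → 0b 6d.

0b6d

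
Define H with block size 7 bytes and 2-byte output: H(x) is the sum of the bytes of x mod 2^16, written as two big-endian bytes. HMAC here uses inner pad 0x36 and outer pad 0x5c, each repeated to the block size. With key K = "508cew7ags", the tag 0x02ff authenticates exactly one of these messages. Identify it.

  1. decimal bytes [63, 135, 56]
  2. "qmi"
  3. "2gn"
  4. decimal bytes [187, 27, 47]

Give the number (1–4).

4

Key "508cew7ags" = 35 30 38 63 65 77 37 61 67 73 is 10 bytes > B = 7, so hash it first: H(key) = 03 4e, then zero-pad to 7 bytes: K' = 03 4e 00 00 00 00 00.
K' ⊕ ipad = 35 78 36 36 36 36 36; K' ⊕ opad = 5f 12 5c 5c 5c 5c 5c.
m1: inner = H(35 78 36 36 36 36 36 3f 87 38) = 02 b9; tag = H(5f 12 5c 5c 5c 5c 5c 02 b9) = 02f8
m2: inner = H(35 78 36 36 36 36 36 71 6d 69) = 03 02; tag = H(5f 12 5c 5c 5c 5c 5c 03 02) = 0242
m3: inner = H(35 78 36 36 36 36 36 32 67 6e) = 02 c2; tag = H(5f 12 5c 5c 5c 5c 5c 02 c2) = 0301
m4: inner = H(35 78 36 36 36 36 36 bb 1b 2f) = 02 c0; tag = H(5f 12 5c 5c 5c 5c 5c 02 c0) = 02ff ← matches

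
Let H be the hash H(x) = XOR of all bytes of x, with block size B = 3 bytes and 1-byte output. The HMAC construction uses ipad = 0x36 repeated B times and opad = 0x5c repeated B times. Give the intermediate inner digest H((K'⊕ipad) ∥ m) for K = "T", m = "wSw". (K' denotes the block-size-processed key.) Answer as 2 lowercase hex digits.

31

Key "T" = 54 is 1 byte ≤ B = 3; zero-pad to 3 bytes: K' = 54 00 00.
K' ⊕ ipad = 62 36 36.
Inner input = 62 36 36 ∥ 77 53 77.
Inner hash: XOR 62⊕36⊕36⊕77⊕53⊕77 = 31.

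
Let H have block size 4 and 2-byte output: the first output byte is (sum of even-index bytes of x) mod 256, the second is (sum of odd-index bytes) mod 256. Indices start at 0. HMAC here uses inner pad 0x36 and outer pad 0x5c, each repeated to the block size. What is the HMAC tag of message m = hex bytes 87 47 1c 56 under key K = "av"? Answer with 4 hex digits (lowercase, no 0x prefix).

c999

Key "av" = 61 76 is 2 bytes ≤ B = 4; zero-pad to 4 bytes: K' = 61 76 00 00.
K' ⊕ ipad = 57 40 36 36.  K' ⊕ opad = 3d 2a 5c 5c.
Inner input = (K'⊕ipad) ∥ m = 57 40 36 36 ∥ 87 47 1c 56.
Inner hash: even-index sum = 304 mod 256 = 48; odd-index sum = 275 mod 256 = 19 → 30 13.
Outer input = (K'⊕opad) ∥ inner = 3d 2a 5c 5c ∥ 30 13.
Outer hash (tag): even-index sum = 201 mod 256 = 201; odd-index sum = 153 mod 256 = 153 → c9 99.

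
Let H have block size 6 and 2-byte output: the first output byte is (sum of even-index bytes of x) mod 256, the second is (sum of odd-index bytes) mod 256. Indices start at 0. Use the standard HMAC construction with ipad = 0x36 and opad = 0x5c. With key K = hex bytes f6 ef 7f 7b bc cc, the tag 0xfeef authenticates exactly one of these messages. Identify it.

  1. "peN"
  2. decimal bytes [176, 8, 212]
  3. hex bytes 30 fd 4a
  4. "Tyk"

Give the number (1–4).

1

Key hex bytes f6 ef 7f 7b bc cc is exactly B = 6 bytes: K' = f6 ef 7f 7b bc cc.
K' ⊕ ipad = c0 d9 49 4d 8a fa; K' ⊕ opad = aa b3 23 27 e0 90.
m1: inner = H(c0 d9 49 4d 8a fa 70 65 4e) = 51 85; tag = H(aa b3 23 27 e0 90 51 85) = feef ← matches
m2: inner = H(c0 d9 49 4d 8a fa b0 08 d4) = 17 28; tag = H(aa b3 23 27 e0 90 17 28) = c492
m3: inner = H(c0 d9 49 4d 8a fa 30 fd 4a) = 0d 1d; tag = H(aa b3 23 27 e0 90 0d 1d) = ba87
m4: inner = H(c0 d9 49 4d 8a fa 54 79 6b) = 52 99; tag = H(aa b3 23 27 e0 90 52 99) = ff03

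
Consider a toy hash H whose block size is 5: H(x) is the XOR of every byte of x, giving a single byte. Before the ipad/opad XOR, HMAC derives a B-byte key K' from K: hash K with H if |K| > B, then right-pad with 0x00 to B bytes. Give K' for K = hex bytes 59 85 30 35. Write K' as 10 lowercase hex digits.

5985303500

Key hex bytes 59 85 30 35 is 4 bytes ≤ B = 5; zero-pad to 5 bytes: K' = 59 85 30 35 00.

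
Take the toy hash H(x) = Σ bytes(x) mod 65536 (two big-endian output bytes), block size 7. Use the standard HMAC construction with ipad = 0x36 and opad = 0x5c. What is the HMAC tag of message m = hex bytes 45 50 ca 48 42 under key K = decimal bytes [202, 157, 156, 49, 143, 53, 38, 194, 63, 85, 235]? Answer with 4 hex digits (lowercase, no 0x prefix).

Key decimal bytes [202, 157, 156, 49, 143, 53, 38, 194, 63, 85, 235] = ca 9d 9c 31 8f 35 26 c2 3f 55 eb is 11 bytes > B = 7, so hash it first: H(key) = 05 5f, then zero-pad to 7 bytes: K' = 05 5f 00 00 00 00 00.
K' ⊕ ipad = 33 69 36 36 36 36 36.  K' ⊕ opad = 59 03 5c 5c 5c 5c 5c.
Inner input = (K'⊕ipad) ∥ m = 33 69 36 36 36 36 36 ∥ 45 50 ca 48 42.
Inner hash: sum = 51+105+54+54+54+54+54+69+80+202+72+66 = 915 → 03 93.
Outer input = (K'⊕opad) ∥ inner = 59 03 5c 5c 5c 5c 5c ∥ 03 93.
Outer hash (tag): sum = 89+3+92+92+92+92+92+3+147 = 702 → 02 be.

02be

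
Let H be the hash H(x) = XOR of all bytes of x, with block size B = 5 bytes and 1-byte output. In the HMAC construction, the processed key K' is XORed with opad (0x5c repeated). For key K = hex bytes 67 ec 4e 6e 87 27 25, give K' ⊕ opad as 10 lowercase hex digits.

725c5c5c5c

Key hex bytes 67 ec 4e 6e 87 27 25 is 7 bytes > B = 5, so hash it first: H(key) = 2e, then zero-pad to 5 bytes: K' = 2e 00 00 00 00.
XOR each byte with 0x5c: 2e⊕5c=72, 00⊕5c=5c, 00⊕5c=5c, 00⊕5c=5c, 00⊕5c=5c.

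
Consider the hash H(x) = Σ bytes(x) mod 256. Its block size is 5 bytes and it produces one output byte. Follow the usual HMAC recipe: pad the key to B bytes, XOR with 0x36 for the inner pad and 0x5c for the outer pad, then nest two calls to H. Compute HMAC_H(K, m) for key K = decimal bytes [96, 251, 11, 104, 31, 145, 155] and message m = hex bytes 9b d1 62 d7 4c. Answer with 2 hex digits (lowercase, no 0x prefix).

Key decimal bytes [96, 251, 11, 104, 31, 145, 155] = 60 fb 0b 68 1f 91 9b is 7 bytes > B = 5, so hash it first: H(key) = 19, then zero-pad to 5 bytes: K' = 19 00 00 00 00.
K' ⊕ ipad = 2f 36 36 36 36.  K' ⊕ opad = 45 5c 5c 5c 5c.
Inner input = (K'⊕ipad) ∥ m = 2f 36 36 36 36 ∥ 9b d1 62 d7 4c.
Inner hash: sum = 47+54+54+54+54+155+209+98+215+76 = 1016; mod 256 = 248 → f8.
Outer input = (K'⊕opad) ∥ inner = 45 5c 5c 5c 5c ∥ f8.
Outer hash (tag): sum = 69+92+92+92+92+248 = 685; mod 256 = 173 → ad.

ad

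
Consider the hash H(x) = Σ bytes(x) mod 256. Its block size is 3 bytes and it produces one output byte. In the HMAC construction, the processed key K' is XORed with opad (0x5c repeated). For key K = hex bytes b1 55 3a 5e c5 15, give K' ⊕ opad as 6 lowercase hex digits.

Key hex bytes b1 55 3a 5e c5 15 is 6 bytes > B = 3, so hash it first: H(key) = 78, then zero-pad to 3 bytes: K' = 78 00 00.
XOR each byte with 0x5c: 78⊕5c=24, 00⊕5c=5c, 00⊕5c=5c.

245c5c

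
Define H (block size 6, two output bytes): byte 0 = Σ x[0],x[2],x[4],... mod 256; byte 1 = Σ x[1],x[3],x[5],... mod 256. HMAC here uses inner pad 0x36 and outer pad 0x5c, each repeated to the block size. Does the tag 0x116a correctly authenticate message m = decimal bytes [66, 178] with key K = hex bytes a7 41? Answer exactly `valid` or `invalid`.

invalid

Key hex bytes a7 41 is 2 bytes ≤ B = 6; zero-pad to 6 bytes: K' = a7 41 00 00 00 00.
K' ⊕ ipad = 91 77 36 36 36 36; K' ⊕ opad = fb 1d 5c 5c 5c 5c.
Inner hash: even-index sum = 319 mod 256 = 63; odd-index sum = 405 mod 256 = 149 → 3f 95.
Outer hash (recomputed tag): even-index sum = 498 mod 256 = 242; odd-index sum = 362 mod 256 = 106 → f2 6a.
Recomputed tag = f26a; claimed = 116a → mismatch.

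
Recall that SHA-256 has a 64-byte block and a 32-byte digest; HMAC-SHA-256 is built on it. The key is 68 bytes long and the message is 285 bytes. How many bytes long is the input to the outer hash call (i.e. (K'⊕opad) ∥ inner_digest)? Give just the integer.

96

Key is 68 > 64 bytes, so it is hashed to 32 bytes then zero-padded to 64: |K'| = 64.
Outer input = (K'⊕opad) ∥ H(inner) → 64 + 32 = 96 bytes.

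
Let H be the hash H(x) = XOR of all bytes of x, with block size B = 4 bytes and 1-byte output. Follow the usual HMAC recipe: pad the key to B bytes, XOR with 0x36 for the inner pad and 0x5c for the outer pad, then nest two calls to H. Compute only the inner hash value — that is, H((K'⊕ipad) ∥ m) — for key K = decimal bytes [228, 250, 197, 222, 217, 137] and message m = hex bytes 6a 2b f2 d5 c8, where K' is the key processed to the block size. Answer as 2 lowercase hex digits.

Key decimal bytes [228, 250, 197, 222, 217, 137] = e4 fa c5 de d9 89 is 6 bytes > B = 4, so hash it first: H(key) = 55, then zero-pad to 4 bytes: K' = 55 00 00 00.
K' ⊕ ipad = 63 36 36 36.
Inner input = 63 36 36 36 ∥ 6a 2b f2 d5 c8.
Inner hash: XOR 63⊕36⊕36⊕36⊕6a⊕2b⊕f2⊕d5⊕c8 = fb.

fb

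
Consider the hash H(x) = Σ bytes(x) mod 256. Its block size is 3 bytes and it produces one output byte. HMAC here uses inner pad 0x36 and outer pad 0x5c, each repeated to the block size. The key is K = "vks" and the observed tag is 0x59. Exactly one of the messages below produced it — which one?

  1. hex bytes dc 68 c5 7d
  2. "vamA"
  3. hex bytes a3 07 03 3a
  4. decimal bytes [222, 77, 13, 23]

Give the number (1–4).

Key "vks" = 76 6b 73 is exactly B = 3 bytes: K' = 76 6b 73.
K' ⊕ ipad = 40 5d 45; K' ⊕ opad = 2a 37 2f.
m1: inner = H(40 5d 45 dc 68 c5 7d) = 68; tag = H(2a 37 2f 68) = f8
m2: inner = H(40 5d 45 76 61 6d 41) = 67; tag = H(2a 37 2f 67) = f7
m3: inner = H(40 5d 45 a3 07 03 3a) = c9; tag = H(2a 37 2f c9) = 59 ← matches
m4: inner = H(40 5d 45 de 4d 0d 17) = 31; tag = H(2a 37 2f 31) = c1

3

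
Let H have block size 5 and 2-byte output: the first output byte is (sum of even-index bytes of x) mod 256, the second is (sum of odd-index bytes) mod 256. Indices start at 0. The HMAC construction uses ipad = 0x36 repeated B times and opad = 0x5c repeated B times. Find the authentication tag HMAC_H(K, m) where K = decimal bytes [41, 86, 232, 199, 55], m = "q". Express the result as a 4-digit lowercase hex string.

56a3

Key decimal bytes [41, 86, 232, 199, 55] = 29 56 e8 c7 37 is exactly B = 5 bytes: K' = 29 56 e8 c7 37.
K' ⊕ ipad = 1f 60 de f1 01.  K' ⊕ opad = 75 0a b4 9b 6b.
Inner input = (K'⊕ipad) ∥ m = 1f 60 de f1 01 ∥ 71.
Inner hash: even-index sum = 254 mod 256 = 254; odd-index sum = 450 mod 256 = 194 → fe c2.
Outer input = (K'⊕opad) ∥ inner = 75 0a b4 9b 6b ∥ fe c2.
Outer hash (tag): even-index sum = 598 mod 256 = 86; odd-index sum = 419 mod 256 = 163 → 56 a3.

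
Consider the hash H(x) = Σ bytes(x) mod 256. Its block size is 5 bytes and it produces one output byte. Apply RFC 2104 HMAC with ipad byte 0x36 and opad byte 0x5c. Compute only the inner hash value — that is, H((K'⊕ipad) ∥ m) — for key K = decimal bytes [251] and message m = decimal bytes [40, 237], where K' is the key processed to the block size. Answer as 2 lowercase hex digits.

Key decimal bytes [251] = fb is 1 byte ≤ B = 5; zero-pad to 5 bytes: K' = fb 00 00 00 00.
K' ⊕ ipad = cd 36 36 36 36.
Inner input = cd 36 36 36 36 ∥ 28 ed.
Inner hash: sum = 205+54+54+54+54+40+237 = 698; mod 256 = 186 → ba.

ba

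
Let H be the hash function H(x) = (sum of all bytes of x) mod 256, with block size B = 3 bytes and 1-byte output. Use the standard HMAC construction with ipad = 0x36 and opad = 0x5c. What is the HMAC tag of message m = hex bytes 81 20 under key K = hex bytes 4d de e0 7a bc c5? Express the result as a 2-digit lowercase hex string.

4f

Key hex bytes 4d de e0 7a bc c5 is 6 bytes > B = 3, so hash it first: H(key) = 06, then zero-pad to 3 bytes: K' = 06 00 00.
K' ⊕ ipad = 30 36 36.  K' ⊕ opad = 5a 5c 5c.
Inner input = (K'⊕ipad) ∥ m = 30 36 36 ∥ 81 20.
Inner hash: sum = 48+54+54+129+32 = 317; mod 256 = 61 → 3d.
Outer input = (K'⊕opad) ∥ inner = 5a 5c 5c ∥ 3d.
Outer hash (tag): sum = 90+92+92+61 = 335; mod 256 = 79 → 4f.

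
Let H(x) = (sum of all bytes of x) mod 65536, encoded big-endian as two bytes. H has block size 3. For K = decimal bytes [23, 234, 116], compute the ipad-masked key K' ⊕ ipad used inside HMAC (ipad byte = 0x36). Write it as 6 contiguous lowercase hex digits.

21dc42

Key decimal bytes [23, 234, 116] = 17 ea 74 is exactly B = 3 bytes: K' = 17 ea 74.
XOR each byte with 0x36: 17⊕36=21, ea⊕36=dc, 74⊕36=42.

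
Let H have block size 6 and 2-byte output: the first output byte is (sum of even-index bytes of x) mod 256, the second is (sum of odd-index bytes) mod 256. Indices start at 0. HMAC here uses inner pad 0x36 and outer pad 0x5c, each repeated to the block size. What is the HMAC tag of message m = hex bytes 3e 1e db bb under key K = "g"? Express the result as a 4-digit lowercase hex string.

Key "g" = 67 is 1 byte ≤ B = 6; zero-pad to 6 bytes: K' = 67 00 00 00 00 00.
K' ⊕ ipad = 51 36 36 36 36 36.  K' ⊕ opad = 3b 5c 5c 5c 5c 5c.
Inner input = (K'⊕ipad) ∥ m = 51 36 36 36 36 36 ∥ 3e 1e db bb.
Inner hash: even-index sum = 470 mod 256 = 214; odd-index sum = 379 mod 256 = 123 → d6 7b.
Outer input = (K'⊕opad) ∥ inner = 3b 5c 5c 5c 5c 5c ∥ d6 7b.
Outer hash (tag): even-index sum = 457 mod 256 = 201; odd-index sum = 399 mod 256 = 143 → c9 8f.

c98f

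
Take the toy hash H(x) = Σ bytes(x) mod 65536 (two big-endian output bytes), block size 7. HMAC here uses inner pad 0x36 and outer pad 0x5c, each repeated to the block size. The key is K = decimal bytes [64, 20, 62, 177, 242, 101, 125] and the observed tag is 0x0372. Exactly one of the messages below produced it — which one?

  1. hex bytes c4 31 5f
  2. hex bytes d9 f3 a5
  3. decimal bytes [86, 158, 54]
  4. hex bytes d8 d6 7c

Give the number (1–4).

Key decimal bytes [64, 20, 62, 177, 242, 101, 125] = 40 14 3e b1 f2 65 7d is exactly B = 7 bytes: K' = 40 14 3e b1 f2 65 7d.
K' ⊕ ipad = 76 22 08 87 c4 53 4b; K' ⊕ opad = 1c 48 62 ed ae 39 21.
m1: inner = H(76 22 08 87 c4 53 4b c4 31 5f) = 03 dd; tag = H(1c 48 62 ed ae 39 21 03 dd) = 039b
m2: inner = H(76 22 08 87 c4 53 4b d9 f3 a5) = 04 fa; tag = H(1c 48 62 ed ae 39 21 04 fa) = 03b9
m3: inner = H(76 22 08 87 c4 53 4b 56 9e 36) = 03 b3; tag = H(1c 48 62 ed ae 39 21 03 b3) = 0371
m4: inner = H(76 22 08 87 c4 53 4b d8 d6 7c) = 04 b3; tag = H(1c 48 62 ed ae 39 21 04 b3) = 0372 ← matches

4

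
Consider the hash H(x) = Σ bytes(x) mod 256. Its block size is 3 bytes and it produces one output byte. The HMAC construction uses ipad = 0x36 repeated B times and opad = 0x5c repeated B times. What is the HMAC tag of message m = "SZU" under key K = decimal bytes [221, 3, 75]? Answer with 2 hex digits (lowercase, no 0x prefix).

Key decimal bytes [221, 3, 75] = dd 03 4b is exactly B = 3 bytes: K' = dd 03 4b.
K' ⊕ ipad = eb 35 7d.  K' ⊕ opad = 81 5f 17.
Inner input = (K'⊕ipad) ∥ m = eb 35 7d ∥ 53 5a 55.
Inner hash: sum = 235+53+125+83+90+85 = 671; mod 256 = 159 → 9f.
Outer input = (K'⊕opad) ∥ inner = 81 5f 17 ∥ 9f.
Outer hash (tag): sum = 129+95+23+159 = 406; mod 256 = 150 → 96.

96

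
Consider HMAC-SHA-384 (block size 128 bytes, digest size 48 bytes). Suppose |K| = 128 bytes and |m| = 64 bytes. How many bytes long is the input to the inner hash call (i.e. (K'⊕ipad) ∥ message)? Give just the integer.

Key is 128 ≤ 128 bytes, zero-padded: |K'| = 128.
Inner input = (K'⊕ipad) ∥ m → 128 + 64 = 192 bytes.

192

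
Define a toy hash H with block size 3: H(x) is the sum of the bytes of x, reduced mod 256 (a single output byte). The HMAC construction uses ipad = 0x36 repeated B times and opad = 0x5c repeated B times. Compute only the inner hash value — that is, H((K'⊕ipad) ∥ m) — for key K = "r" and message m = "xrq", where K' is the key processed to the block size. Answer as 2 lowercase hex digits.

0b

Key "r" = 72 is 1 byte ≤ B = 3; zero-pad to 3 bytes: K' = 72 00 00.
K' ⊕ ipad = 44 36 36.
Inner input = 44 36 36 ∥ 78 72 71.
Inner hash: sum = 68+54+54+120+114+113 = 523; mod 256 = 11 → 0b.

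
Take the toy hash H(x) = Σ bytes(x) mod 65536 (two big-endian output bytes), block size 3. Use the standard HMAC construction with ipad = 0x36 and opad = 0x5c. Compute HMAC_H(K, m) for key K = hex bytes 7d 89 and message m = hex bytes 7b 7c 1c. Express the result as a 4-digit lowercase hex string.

Key hex bytes 7d 89 is 2 bytes ≤ B = 3; zero-pad to 3 bytes: K' = 7d 89 00.
K' ⊕ ipad = 4b bf 36.  K' ⊕ opad = 21 d5 5c.
Inner input = (K'⊕ipad) ∥ m = 4b bf 36 ∥ 7b 7c 1c.
Inner hash: sum = 75+191+54+123+124+28 = 595 → 02 53.
Outer input = (K'⊕opad) ∥ inner = 21 d5 5c ∥ 02 53.
Outer hash (tag): sum = 33+213+92+2+83 = 423 → 01 a7.

01a7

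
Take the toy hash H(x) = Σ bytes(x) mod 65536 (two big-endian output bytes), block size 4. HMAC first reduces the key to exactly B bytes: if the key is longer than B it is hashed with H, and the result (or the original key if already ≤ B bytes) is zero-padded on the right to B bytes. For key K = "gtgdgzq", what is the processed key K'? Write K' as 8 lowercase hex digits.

|K| = 7 > B = 4, so first hash the key.
H(K): sum = 103+116+103+100+103+122+113 = 760 → 02 f8.
Zero-pad H(K) = 02 f8 to 4 bytes: K' = 02 f8 00 00.

02f80000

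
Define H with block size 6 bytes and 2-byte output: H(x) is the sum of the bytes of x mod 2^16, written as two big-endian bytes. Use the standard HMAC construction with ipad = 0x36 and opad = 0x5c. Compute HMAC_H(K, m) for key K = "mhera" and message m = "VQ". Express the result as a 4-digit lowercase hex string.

01eb

Key "mhera" = 6d 68 65 72 61 is 5 bytes ≤ B = 6; zero-pad to 6 bytes: K' = 6d 68 65 72 61 00.
K' ⊕ ipad = 5b 5e 53 44 57 36.  K' ⊕ opad = 31 34 39 2e 3d 5c.
Inner input = (K'⊕ipad) ∥ m = 5b 5e 53 44 57 36 ∥ 56 51.
Inner hash: sum = 91+94+83+68+87+54+86+81 = 644 → 02 84.
Outer input = (K'⊕opad) ∥ inner = 31 34 39 2e 3d 5c ∥ 02 84.
Outer hash (tag): sum = 49+52+57+46+61+92+2+132 = 491 → 01 eb.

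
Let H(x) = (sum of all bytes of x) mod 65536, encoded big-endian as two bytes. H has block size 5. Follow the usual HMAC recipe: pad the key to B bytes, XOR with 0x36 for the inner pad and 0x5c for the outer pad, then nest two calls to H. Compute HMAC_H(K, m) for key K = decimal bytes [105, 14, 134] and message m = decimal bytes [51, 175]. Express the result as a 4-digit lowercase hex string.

Key decimal bytes [105, 14, 134] = 69 0e 86 is 3 bytes ≤ B = 5; zero-pad to 5 bytes: K' = 69 0e 86 00 00.
K' ⊕ ipad = 5f 38 b0 36 36.  K' ⊕ opad = 35 52 da 5c 5c.
Inner input = (K'⊕ipad) ∥ m = 5f 38 b0 36 36 ∥ 33 af.
Inner hash: sum = 95+56+176+54+54+51+175 = 661 → 02 95.
Outer input = (K'⊕opad) ∥ inner = 35 52 da 5c 5c ∥ 02 95.
Outer hash (tag): sum = 53+82+218+92+92+2+149 = 688 → 02 b0.

02b0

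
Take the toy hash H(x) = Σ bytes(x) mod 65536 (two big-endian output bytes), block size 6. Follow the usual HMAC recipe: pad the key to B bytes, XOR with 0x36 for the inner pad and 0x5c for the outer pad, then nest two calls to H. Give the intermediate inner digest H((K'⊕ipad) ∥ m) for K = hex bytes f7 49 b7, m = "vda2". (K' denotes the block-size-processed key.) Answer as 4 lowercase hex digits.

Key hex bytes f7 49 b7 is 3 bytes ≤ B = 6; zero-pad to 6 bytes: K' = f7 49 b7 00 00 00.
K' ⊕ ipad = c1 7f 81 36 36 36.
Inner input = c1 7f 81 36 36 36 ∥ 76 64 61 32.
Inner hash: sum = 193+127+129+54+54+54+118+100+97+50 = 976 → 03 d0.

03d0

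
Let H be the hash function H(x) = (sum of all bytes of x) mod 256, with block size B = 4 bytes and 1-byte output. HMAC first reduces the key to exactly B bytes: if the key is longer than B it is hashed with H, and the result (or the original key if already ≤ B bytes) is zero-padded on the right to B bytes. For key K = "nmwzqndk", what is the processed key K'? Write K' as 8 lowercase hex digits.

|K| = 8 > B = 4, so first hash the key.
H(K): sum = 110+109+119+122+113+110+100+107 = 890; mod 256 = 122 → 7a.
Zero-pad H(K) = 7a to 4 bytes: K' = 7a 00 00 00.

7a000000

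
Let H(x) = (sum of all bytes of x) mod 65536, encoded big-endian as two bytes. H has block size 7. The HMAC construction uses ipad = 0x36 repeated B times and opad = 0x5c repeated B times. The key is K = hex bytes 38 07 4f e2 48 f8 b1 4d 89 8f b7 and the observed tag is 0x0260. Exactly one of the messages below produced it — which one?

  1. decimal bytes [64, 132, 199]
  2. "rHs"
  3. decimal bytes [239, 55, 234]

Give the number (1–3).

1

Key hex bytes 38 07 4f e2 48 f8 b1 4d 89 8f b7 is 11 bytes > B = 7, so hash it first: H(key) = 05 7d, then zero-pad to 7 bytes: K' = 05 7d 00 00 00 00 00.
K' ⊕ ipad = 33 4b 36 36 36 36 36; K' ⊕ opad = 59 21 5c 5c 5c 5c 5c.
m1: inner = H(33 4b 36 36 36 36 36 40 84 c7) = 03 17; tag = H(59 21 5c 5c 5c 5c 5c 03 17) = 0260 ← matches
m2: inner = H(33 4b 36 36 36 36 36 72 48 73) = 02 b9; tag = H(59 21 5c 5c 5c 5c 5c 02 b9) = 0301
m3: inner = H(33 4b 36 36 36 36 36 ef 37 ea) = 03 9c; tag = H(59 21 5c 5c 5c 5c 5c 03 9c) = 02e5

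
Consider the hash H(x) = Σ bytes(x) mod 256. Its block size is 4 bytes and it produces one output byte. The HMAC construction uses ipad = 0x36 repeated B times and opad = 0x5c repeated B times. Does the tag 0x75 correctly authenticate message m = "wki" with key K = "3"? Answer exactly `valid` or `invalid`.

Key "3" = 33 is 1 byte ≤ B = 4; zero-pad to 4 bytes: K' = 33 00 00 00.
K' ⊕ ipad = 05 36 36 36; K' ⊕ opad = 6f 5c 5c 5c.
Inner hash: sum = 5+54+54+54+119+107+105 = 498; mod 256 = 242 → f2.
Outer hash (recomputed tag): sum = 111+92+92+92+242 = 629; mod 256 = 117 → 75.
Recomputed tag = 75; claimed = 75 → match.

valid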